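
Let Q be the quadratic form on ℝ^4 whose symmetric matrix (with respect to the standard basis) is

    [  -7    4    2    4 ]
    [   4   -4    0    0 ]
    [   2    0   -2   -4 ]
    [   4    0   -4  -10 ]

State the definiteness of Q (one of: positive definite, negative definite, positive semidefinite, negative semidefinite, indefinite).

Leading principal minors: Δ_1 = -7, Δ_2 = 12, Δ_3 = -8, Δ_4 = 16.
The signs alternate starting with Δ_1 < 0, so by Sylvester's criterion Q is negative definite.

negative definite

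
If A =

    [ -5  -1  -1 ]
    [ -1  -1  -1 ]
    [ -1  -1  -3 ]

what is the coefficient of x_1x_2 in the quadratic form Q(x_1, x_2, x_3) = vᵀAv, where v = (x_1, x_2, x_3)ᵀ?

-2

The coefficient of x_1x_2 is A[1,2] + A[2,1] = 2·(-1) = -2.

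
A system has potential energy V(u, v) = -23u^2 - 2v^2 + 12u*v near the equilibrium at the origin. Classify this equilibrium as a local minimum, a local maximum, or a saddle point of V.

local maximum

The Hessian at the origin is H = [[-46, 12], [12, -4]].
det H = -46·-4 − (12)² = 40 > 0 and H[1,1] = -46 < 0, so H is negative definite.
Therefore the origin is a local maximum.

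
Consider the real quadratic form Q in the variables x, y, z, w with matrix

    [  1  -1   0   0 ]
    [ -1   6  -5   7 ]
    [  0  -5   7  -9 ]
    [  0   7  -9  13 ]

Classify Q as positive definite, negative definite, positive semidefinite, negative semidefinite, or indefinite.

positive definite

Applying the same elementary operations to the rows and columns of A produces a congruent diagonal matrix with entries 1, 5, 2, 6/5.
Counting signs: 4 positive.
Hence Q is positive definite.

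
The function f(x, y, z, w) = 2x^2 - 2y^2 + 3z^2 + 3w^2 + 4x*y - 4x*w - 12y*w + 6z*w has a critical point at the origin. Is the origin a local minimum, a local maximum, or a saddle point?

saddle point

The Hessian at the origin is H = [[4, 4, 0, -4], [4, -4, 0, -12], [0, 0, 6, 6], [-4, -12, 6, 6]].
An LDLᵀ factorisation of H has diagonal entries 4, -8, 6, 4.
So there are 3 positive, 1 negative pivots.
H is indefinite, so the origin is a saddle point.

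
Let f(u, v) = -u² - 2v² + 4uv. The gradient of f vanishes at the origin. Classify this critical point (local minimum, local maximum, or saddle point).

The Hessian at the origin is H = [[-2, 4], [4, -4]].
det H = -2·-4 − (4)² = -8 < 0, so H is indefinite.
Therefore the origin is a saddle point.

saddle point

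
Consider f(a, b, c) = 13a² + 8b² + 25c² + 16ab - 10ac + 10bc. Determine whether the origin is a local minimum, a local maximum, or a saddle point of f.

The Hessian at the origin is H = [[26, 16, -10], [16, 16, 10], [-10, 10, 50]].
Symmetric row and column elimination reduces H to a congruent diagonal form with pivots 26, 80/13, 15/4.
That gives 3 positive pivots.
H is positive definite, so the origin is a strict local minimum.

local minimum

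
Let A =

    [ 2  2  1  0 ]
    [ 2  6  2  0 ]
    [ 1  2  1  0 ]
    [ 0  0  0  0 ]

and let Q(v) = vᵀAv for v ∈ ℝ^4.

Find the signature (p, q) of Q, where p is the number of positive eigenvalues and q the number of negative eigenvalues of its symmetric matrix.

Applying the same elementary operations to the rows and columns of A produces a congruent diagonal matrix with entries 2, 4, 1/4, 0.
So there are 3 positive, 1 zero pivots.

(3, 0)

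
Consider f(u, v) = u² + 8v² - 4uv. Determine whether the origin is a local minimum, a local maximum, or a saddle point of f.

local minimum

The Hessian at the origin is H = [[2, -4], [-4, 16]].
det H = 2·16 − (-4)² = 16 > 0 and H[1,1] = 2 > 0, so H is positive definite.
Therefore the origin is a local minimum.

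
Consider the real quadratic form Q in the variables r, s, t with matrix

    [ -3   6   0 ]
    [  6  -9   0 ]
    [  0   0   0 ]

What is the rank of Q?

2

Congruent diagonalization of A (simultaneous row and column reduction) yields pivots -3, 3, 0.
So there are 1 positive, 1 negative, 1 zero pivots.
The rank is the number of nonzero pivots: 2.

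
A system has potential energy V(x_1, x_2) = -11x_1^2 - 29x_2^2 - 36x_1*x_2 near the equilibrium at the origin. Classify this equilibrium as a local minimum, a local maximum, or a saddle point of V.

saddle point

The Hessian at the origin is H = [[-22, -36], [-36, -58]].
det H = -22·-58 − (-36)² = -20 < 0, so H is indefinite.
Therefore the origin is a saddle point.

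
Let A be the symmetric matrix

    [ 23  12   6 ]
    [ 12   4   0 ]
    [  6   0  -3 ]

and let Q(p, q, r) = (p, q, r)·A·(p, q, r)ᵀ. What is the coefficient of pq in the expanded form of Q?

24

The coefficient of pq is A[1,2] + A[2,1] = 2·12 = 24.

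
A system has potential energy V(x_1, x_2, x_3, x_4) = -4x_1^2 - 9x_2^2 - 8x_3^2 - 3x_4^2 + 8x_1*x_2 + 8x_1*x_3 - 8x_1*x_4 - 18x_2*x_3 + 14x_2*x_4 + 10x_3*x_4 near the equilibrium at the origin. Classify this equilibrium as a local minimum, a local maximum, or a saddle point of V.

The Hessian at the origin is H = [[-8, 8, 8, -8], [8, -18, -18, 14], [8, -18, -16, 10], [-8, 14, 10, -6]].
Applying the same elementary operations to the rows and columns of H produces a congruent diagonal matrix with entries -8, -10, 2, -12/5.
That gives 1 positive, 3 negative pivots.
H is indefinite, so the origin is a saddle point.

saddle point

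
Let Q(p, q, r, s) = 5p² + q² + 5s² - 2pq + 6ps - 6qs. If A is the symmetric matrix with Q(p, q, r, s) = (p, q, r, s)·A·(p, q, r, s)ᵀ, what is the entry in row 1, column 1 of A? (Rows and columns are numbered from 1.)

The coefficient of p² in Q is 5, and that is exactly A[1,1].

5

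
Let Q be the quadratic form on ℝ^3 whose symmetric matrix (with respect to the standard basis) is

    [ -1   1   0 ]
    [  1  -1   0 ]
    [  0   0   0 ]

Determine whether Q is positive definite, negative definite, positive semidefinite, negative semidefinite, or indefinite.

negative semidefinite

Congruent diagonalization of A (simultaneous row and column reduction) yields pivots -1, 0, 0.
Counting signs: 1 negative, 2 zero.
Hence Q is negative semidefinite.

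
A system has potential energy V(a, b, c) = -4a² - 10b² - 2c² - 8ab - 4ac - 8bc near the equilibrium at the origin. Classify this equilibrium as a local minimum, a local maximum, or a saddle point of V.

local maximum

The Hessian at the origin is H = [[-8, -8, -4], [-8, -20, -8], [-4, -8, -4]].
Symmetric row and column elimination reduces H to a congruent diagonal form with pivots -8, -12, -2/3.
So there are 3 negative pivots.
H is negative definite, so the origin is a strict local maximum.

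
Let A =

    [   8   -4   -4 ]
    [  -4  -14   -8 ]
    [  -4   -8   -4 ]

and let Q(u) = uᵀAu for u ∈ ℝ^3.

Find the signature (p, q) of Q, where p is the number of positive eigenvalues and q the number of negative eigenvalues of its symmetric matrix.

(2, 1)

Row-reducing A symmetrically gives the diagonal entries 8, -16, 1/4.
Counting signs: 2 positive, 1 negative.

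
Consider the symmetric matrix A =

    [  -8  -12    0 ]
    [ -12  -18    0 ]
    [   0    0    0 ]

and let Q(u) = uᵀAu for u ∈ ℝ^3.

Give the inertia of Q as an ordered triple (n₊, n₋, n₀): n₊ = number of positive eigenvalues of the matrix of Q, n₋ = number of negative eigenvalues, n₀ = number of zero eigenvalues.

(0, 1, 2)

Applying the same elementary operations to the rows and columns of A produces a congruent diagonal matrix with entries -8, 0, 0.
That gives 1 negative, 2 zero pivots.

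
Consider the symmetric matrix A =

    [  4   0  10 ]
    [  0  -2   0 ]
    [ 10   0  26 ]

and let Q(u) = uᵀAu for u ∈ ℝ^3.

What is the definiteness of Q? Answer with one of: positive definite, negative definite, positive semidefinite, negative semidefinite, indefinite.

indefinite

Congruent diagonalization of A (simultaneous row and column reduction) yields pivots 4, -2, 1.
That gives 2 positive, 1 negative pivots.
Hence Q is indefinite.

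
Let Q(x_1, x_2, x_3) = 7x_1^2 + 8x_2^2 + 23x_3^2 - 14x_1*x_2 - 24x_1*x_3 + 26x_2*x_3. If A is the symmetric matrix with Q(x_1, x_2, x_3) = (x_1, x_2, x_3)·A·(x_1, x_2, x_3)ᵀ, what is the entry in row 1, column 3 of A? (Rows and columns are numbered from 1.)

-12

The coefficient of x_1·x_3 in Q is -24. For a symmetric A this equals A[1,3] + A[3,1] = 2·A[1,3].
So A[1,3] = -24/2 = -12.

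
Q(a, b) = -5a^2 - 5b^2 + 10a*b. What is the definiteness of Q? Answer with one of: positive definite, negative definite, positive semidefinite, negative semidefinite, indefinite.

The symmetric matrix is A = [[-5, 5], [5, -5]].
Applying the same elementary operations to the rows and columns of A produces a congruent diagonal matrix with entries -5, 0.
Counting signs: 1 negative, 1 zero.
Hence Q is negative semidefinite.

negative semidefinite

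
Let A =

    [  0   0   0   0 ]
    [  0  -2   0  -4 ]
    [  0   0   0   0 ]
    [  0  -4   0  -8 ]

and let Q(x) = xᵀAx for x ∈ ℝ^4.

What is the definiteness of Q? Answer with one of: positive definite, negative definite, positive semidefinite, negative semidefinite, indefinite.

negative semidefinite

Congruent diagonalization of A (simultaneous row and column reduction) yields pivots 0, -2, 0, 0.
So there are 1 negative, 3 zero pivots.
Hence Q is negative semidefinite.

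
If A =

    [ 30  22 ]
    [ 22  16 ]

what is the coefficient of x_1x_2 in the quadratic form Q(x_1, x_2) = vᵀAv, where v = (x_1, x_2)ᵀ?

44

The coefficient of x_1x_2 is A[1,2] + A[2,1] = 2·22 = 44.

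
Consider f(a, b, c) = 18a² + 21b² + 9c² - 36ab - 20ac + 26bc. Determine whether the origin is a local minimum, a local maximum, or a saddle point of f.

The Hessian at the origin is H = [[36, -36, -20], [-36, 42, 26], [-20, 26, 18]].
An LDLᵀ factorisation of H has diagonal entries 36, 6, 8/9.
So there are 3 positive pivots.
H is positive definite, so the origin is a strict local minimum.

local minimum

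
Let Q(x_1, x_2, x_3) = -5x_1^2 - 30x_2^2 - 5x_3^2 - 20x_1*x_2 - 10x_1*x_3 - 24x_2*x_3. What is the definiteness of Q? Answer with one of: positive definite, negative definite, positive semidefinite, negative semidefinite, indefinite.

indefinite

The symmetric matrix is A = [[-5, -10, -5], [-10, -30, -12], [-5, -12, -5]].
Symmetric row and column elimination reduces A to a congruent diagonal form with pivots -5, -10, 2/5.
Counting signs: 1 positive, 2 negative.
Hence Q is indefinite.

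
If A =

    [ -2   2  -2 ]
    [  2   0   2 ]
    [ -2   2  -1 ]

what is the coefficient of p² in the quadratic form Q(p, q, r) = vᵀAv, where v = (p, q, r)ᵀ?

-2

The coefficient of p² is the diagonal entry A[1,1] = -2.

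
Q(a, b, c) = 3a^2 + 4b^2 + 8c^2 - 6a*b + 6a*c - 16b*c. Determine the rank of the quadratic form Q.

3

The associated matrix is A = [[3, -3, 3], [-3, 4, -8], [3, -8, 8]].
Congruent diagonalization of A (simultaneous row and column reduction) yields pivots 3, 1, -20.
So there are 2 positive, 1 negative pivots.
The rank is the number of nonzero pivots: 3.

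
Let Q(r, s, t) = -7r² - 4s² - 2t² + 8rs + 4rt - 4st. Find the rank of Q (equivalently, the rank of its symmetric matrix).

Write A = [[-7, 4, 2], [4, -4, -2], [2, -2, -2]].
Congruent diagonalization of A (simultaneous row and column reduction) yields pivots -7, -12/7, -1.
That gives 3 negative pivots.
The rank is the number of nonzero pivots: 3.

3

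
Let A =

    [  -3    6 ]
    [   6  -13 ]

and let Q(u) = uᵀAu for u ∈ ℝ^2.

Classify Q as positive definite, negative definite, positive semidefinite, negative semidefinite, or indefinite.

negative definite

For the 2×2 matrix [[-3, 6], [6, -13]]: det = -3·-13 − (6)² = 3, trace = -16.
det > 0 so both eigenvalues share the sign of the trace; trace = -16 < 0 ⇒ both negative.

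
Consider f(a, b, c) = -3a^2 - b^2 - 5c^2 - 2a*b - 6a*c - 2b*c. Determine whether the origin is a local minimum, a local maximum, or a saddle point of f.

local maximum

The Hessian at the origin is H = [[-6, -2, -6], [-2, -2, -2], [-6, -2, -10]].
Congruent diagonalization of H (simultaneous row and column reduction) yields pivots -6, -4/3, -4.
Counting signs: 3 negative.
H is negative definite, so the origin is a strict local maximum.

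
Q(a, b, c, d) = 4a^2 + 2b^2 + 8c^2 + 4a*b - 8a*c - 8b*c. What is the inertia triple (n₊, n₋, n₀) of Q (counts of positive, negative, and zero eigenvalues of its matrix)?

(2, 0, 2)

The symmetric matrix is A = [[4, 2, -4, 0], [2, 2, -4, 0], [-4, -4, 8, 0], [0, 0, 0, 0]].
Applying the same elementary operations to the rows and columns of A produces a congruent diagonal matrix with entries 4, 1, 0, 0.
So there are 2 positive, 2 zero pivots.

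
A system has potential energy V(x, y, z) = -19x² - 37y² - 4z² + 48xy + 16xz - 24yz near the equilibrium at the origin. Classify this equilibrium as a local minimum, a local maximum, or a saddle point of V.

The Hessian at the origin is H = [[-38, 48, 16], [48, -74, -24], [16, -24, -8]].
Row-reducing H symmetrically gives the diagonal entries -38, -254/19, -24/127.
So there are 3 negative pivots.
H is negative definite, so the origin is a strict local maximum.

local maximum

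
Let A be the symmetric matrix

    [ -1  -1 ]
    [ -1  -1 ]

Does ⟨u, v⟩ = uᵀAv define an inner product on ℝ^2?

For the 2×2 matrix [[-1, -1], [-1, -1]]: det = -1·-1 − (-1)² = 0, trace = -2.
det = 0 so one eigenvalue is zero; the form is semidefinite with the sign of the trace.
⟨·,·⟩ is an inner product exactly when A is positive definite.

no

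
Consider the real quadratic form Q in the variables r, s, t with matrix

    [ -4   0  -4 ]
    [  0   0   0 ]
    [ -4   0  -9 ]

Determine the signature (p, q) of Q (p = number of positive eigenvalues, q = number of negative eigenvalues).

(0, 2)

Applying the same elementary operations to the rows and columns of A produces a congruent diagonal matrix with entries -4, 0, -5.
So there are 2 negative, 1 zero pivots.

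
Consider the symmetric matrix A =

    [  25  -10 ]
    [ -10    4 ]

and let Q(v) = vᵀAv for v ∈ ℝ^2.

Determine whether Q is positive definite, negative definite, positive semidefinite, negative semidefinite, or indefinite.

Symmetric row and column elimination reduces A to a congruent diagonal form with pivots 25, 0.
Counting signs: 1 positive, 1 zero.
Hence Q is positive semidefinite.

positive semidefinite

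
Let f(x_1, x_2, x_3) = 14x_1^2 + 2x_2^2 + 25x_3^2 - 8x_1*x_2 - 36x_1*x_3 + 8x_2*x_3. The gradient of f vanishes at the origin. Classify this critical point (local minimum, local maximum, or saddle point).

The Hessian at the origin is H = [[28, -8, -36], [-8, 4, 8], [-36, 8, 50]].
Symmetric row and column elimination reduces H to a congruent diagonal form with pivots 28, 12/7, 2/3.
That gives 3 positive pivots.
H is positive definite, so the origin is a strict local minimum.

local minimum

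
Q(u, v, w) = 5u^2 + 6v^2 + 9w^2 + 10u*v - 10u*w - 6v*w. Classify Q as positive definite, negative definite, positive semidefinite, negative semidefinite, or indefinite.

positive semidefinite

The associated matrix is A = [[5, 5, -5], [5, 6, -3], [-5, -3, 9]].
Congruent diagonalization of A (simultaneous row and column reduction) yields pivots 5, 1, 0.
That gives 2 positive, 1 zero pivots.
Hence Q is positive semidefinite.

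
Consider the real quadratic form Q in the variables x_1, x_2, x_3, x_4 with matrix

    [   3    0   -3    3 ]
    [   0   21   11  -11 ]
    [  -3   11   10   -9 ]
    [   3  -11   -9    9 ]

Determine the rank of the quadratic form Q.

Row-reducing A symmetrically gives the diagonal entries 3, 21, 26/21, 5/26.
Counting signs: 4 positive.
The rank is the number of nonzero pivots: 4.

4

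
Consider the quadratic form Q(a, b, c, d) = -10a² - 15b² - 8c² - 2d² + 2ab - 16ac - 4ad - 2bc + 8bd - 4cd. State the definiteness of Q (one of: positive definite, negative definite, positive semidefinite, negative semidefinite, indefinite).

negative definite

The symmetric matrix of Q is A = [[-10, 1, -8, -2], [1, -15, -1, 4], [-8, -1, -8, -2], [-2, 4, -2, -2]].
Leading principal minors: Δ_1 = -10, Δ_2 = 149, Δ_3 = -206, Δ_4 = 20.
The signs alternate starting with Δ_1 < 0, so by Sylvester's criterion Q is negative definite.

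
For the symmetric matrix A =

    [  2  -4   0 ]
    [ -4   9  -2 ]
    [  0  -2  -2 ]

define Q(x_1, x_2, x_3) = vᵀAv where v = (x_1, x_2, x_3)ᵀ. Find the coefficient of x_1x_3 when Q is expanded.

0

The coefficient of x_1x_3 is A[1,3] + A[3,1] = 2·0 = 0.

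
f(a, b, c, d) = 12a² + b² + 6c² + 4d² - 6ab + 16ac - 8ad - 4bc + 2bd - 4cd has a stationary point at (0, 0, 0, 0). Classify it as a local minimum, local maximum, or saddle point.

local minimum

The Hessian at the origin is H = [[24, -6, 16, -8], [-6, 2, -4, 2], [16, -4, 12, -4], [-8, 2, -4, 8]].
An LDLᵀ factorisation of H has diagonal entries 24, 1/2, 4/3, 4.
Counting signs: 4 positive.
H is positive definite, so the origin is a strict local minimum.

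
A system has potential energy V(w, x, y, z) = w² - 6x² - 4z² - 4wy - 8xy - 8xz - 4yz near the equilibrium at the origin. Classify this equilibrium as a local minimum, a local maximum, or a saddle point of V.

saddle point

The Hessian at the origin is H = [[2, 0, -4, 0], [0, -12, -8, -8], [-4, -8, 0, -4], [0, -8, -4, -8]].
An LDLᵀ factorisation of H has diagonal entries 2, -12, -8/3, -2.
So there are 1 positive, 3 negative pivots.
H is indefinite, so the origin is a saddle point.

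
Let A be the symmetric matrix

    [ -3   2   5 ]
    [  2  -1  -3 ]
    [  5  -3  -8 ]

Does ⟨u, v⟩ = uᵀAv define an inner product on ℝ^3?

Row-reducing A symmetrically gives the diagonal entries -3, 1/3, 0.
That gives 1 positive, 1 negative, 1 zero pivots.
Hence Q is indefinite.
⟨·,·⟩ is an inner product exactly when A is positive definite.

no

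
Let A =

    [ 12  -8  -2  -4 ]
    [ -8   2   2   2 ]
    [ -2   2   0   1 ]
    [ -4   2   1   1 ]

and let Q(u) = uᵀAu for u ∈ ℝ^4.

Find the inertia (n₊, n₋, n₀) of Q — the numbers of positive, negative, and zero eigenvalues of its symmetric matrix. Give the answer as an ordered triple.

(1, 2, 1)

Symmetric row and column elimination reduces A to a congruent diagonal form with pivots 12, -10/3, -1/5, 0.
Counting signs: 1 positive, 2 negative, 1 zero.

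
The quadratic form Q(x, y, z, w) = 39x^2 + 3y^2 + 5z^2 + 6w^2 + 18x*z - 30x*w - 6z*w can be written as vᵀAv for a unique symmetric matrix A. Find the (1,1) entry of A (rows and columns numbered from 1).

The coefficient of x^2 in Q is 39, and that is exactly A[1,1].

39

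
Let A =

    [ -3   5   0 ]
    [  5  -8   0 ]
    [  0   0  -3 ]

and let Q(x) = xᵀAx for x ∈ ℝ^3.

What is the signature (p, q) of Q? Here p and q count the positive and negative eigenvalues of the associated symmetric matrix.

(1, 2)

Congruent diagonalization of A (simultaneous row and column reduction) yields pivots -3, 1/3, -3.
Counting signs: 1 positive, 2 negative.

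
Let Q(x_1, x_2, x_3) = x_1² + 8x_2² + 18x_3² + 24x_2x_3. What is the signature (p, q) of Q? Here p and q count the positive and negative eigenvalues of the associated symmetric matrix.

The symmetric matrix is A = [[1, 0, 0], [0, 8, 12], [0, 12, 18]].
Congruent diagonalization of A (simultaneous row and column reduction) yields pivots 1, 8, 0.
Counting signs: 2 positive, 1 zero.

(2, 0)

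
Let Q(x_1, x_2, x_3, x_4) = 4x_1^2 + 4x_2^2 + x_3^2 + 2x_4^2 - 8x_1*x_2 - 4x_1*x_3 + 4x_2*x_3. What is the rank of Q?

2

The symmetric matrix is A = [[4, -4, -2, 0], [-4, 4, 2, 0], [-2, 2, 1, 0], [0, 0, 0, 2]].
Row-reducing A symmetrically gives the diagonal entries 4, 0, 0, 2.
That gives 2 positive, 2 zero pivots.
The rank is the number of nonzero pivots: 2.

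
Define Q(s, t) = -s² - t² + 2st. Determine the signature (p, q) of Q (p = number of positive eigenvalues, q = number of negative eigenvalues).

The associated matrix is A = [[-1, 1], [1, -1]].
Symmetric row and column elimination reduces A to a congruent diagonal form with pivots -1, 0.
Counting signs: 1 negative, 1 zero.

(0, 1)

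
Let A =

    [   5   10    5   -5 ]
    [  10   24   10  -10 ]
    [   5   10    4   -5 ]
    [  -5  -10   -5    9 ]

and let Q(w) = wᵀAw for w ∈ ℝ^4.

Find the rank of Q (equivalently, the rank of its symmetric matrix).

4

An LDLᵀ factorisation of A has diagonal entries 5, 4, -1, 4.
That gives 3 positive, 1 negative pivots.
The rank is the number of nonzero pivots: 4.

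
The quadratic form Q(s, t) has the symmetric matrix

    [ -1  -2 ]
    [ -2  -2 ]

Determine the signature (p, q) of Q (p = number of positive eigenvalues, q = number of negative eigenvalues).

(1, 1)

Congruent diagonalization of A (simultaneous row and column reduction) yields pivots -1, 2.
Counting signs: 1 positive, 1 negative.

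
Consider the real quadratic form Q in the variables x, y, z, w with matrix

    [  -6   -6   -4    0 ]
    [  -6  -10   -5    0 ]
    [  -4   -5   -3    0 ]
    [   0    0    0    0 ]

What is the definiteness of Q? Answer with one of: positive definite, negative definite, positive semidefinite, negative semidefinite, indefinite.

Applying the same elementary operations to the rows and columns of A produces a congruent diagonal matrix with entries -6, -4, -1/12, 0.
So there are 3 negative, 1 zero pivots.
Hence Q is negative semidefinite.

negative semidefinite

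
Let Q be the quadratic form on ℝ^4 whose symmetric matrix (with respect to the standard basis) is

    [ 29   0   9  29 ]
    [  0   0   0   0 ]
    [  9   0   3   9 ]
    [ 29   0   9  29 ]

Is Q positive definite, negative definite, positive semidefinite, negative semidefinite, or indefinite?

positive semidefinite

Congruent diagonalization of A (simultaneous row and column reduction) yields pivots 29, 0, 6/29, 0.
That gives 2 positive, 2 zero pivots.
Hence Q is positive semidefinite.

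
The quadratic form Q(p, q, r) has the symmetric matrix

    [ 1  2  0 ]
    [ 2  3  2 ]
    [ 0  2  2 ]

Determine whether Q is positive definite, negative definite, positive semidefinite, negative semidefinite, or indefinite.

indefinite

An LDLᵀ factorisation of A has diagonal entries 1, -1, 6.
So there are 2 positive, 1 negative pivots.
Hence Q is indefinite.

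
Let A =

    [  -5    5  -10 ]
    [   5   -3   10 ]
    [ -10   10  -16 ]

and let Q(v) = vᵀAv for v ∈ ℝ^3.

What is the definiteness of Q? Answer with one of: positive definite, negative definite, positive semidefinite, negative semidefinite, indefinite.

indefinite

Row-reducing A symmetrically gives the diagonal entries -5, 2, 4.
That gives 2 positive, 1 negative pivots.
Hence Q is indefinite.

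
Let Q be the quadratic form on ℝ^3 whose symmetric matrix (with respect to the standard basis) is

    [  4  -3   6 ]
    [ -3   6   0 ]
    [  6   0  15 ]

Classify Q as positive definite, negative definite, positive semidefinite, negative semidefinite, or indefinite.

positive definite

Leading principal minors: Δ_1 = 4, Δ_2 = 15, Δ_3 = 9.
All leading principal minors are positive, so by Sylvester's criterion Q is positive definite.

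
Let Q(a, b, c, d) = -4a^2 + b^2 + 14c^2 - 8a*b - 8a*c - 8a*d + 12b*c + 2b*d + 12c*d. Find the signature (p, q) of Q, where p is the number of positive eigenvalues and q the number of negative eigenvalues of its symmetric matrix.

(1, 3)

Write A = [[-4, -4, -4, -4], [-4, 1, 6, 1], [-4, 6, 14, 6], [-4, 1, 6, 0]].
Congruent diagonalization of A (simultaneous row and column reduction) yields pivots -4, 5, -2, -1.
That gives 1 positive, 3 negative pivots.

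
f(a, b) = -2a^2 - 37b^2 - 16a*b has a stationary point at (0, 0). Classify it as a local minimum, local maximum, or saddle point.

local maximum

The Hessian at the origin is H = [[-4, -16], [-16, -74]].
det H = -4·-74 − (-16)² = 40 > 0 and H[1,1] = -4 < 0, so H is negative definite.
Therefore the origin is a local maximum.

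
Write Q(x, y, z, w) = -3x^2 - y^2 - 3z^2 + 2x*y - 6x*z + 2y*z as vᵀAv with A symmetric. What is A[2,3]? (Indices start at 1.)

1

The coefficient of y·z in Q is 2. For a symmetric A this equals A[2,3] + A[3,2] = 2·A[2,3].
So A[2,3] = 2/2 = 1.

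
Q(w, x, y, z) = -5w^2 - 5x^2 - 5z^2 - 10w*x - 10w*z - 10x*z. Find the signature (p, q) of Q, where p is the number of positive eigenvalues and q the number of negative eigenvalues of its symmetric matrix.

(0, 1)

The associated matrix is A = [[-5, -5, 0, -5], [-5, -5, 0, -5], [0, 0, 0, 0], [-5, -5, 0, -5]].
Row-reducing A symmetrically gives the diagonal entries -5, 0, 0, 0.
Counting signs: 1 negative, 3 zero.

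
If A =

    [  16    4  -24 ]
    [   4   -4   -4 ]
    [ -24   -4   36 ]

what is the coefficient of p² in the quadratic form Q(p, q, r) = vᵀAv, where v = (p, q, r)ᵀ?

16

The coefficient of p² is the diagonal entry A[1,1] = 16.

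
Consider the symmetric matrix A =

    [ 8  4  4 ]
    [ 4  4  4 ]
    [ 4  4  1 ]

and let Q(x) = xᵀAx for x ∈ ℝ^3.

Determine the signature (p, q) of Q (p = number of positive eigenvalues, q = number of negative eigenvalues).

(2, 1)

Applying the same elementary operations to the rows and columns of A produces a congruent diagonal matrix with entries 8, 2, -3.
So there are 2 positive, 1 negative pivots.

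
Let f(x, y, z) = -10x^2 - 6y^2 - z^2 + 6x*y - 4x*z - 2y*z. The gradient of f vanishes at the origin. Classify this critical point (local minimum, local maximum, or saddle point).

The Hessian at the origin is H = [[-20, 6, -4], [6, -12, -2], [-4, -2, -2]].
Symmetric row and column elimination reduces H to a congruent diagonal form with pivots -20, -51/5, -10/51.
That gives 3 negative pivots.
H is negative definite, so the origin is a strict local maximum.

local maximum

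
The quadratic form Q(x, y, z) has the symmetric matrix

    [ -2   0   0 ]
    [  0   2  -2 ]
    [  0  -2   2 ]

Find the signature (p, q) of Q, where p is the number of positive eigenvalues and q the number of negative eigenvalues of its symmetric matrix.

Congruent diagonalization of A (simultaneous row and column reduction) yields pivots -2, 2, 0.
So there are 1 positive, 1 negative, 1 zero pivots.

(1, 1)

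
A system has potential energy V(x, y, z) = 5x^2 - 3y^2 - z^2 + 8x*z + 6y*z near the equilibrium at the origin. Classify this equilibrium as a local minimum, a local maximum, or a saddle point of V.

saddle point

The Hessian at the origin is H = [[10, 0, 8], [0, -6, 6], [8, 6, -2]].
Row-reducing H symmetrically gives the diagonal entries 10, -6, -12/5.
That gives 1 positive, 2 negative pivots.
H is indefinite, so the origin is a saddle point.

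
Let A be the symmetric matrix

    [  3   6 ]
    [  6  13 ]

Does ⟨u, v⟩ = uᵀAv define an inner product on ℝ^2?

yes

Leading principal minors: Δ_1 = 3, Δ_2 = 3.
All leading principal minors are positive, so by Sylvester's criterion Q is positive definite.
⟨·,·⟩ is an inner product exactly when A is positive definite.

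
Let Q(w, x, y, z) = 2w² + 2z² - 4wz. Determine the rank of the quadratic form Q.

1

The symmetric matrix is A = [[2, 0, 0, -2], [0, 0, 0, 0], [0, 0, 0, 0], [-2, 0, 0, 2]].
Congruent diagonalization of A (simultaneous row and column reduction) yields pivots 2, 0, 0, 0.
So there are 1 positive, 3 zero pivots.
The rank is the number of nonzero pivots: 1.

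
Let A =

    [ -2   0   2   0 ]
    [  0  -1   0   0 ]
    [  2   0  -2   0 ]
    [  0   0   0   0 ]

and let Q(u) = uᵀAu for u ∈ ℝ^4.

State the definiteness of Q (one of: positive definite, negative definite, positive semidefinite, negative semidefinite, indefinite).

Applying the same elementary operations to the rows and columns of A produces a congruent diagonal matrix with entries -2, -1, 0, 0.
That gives 2 negative, 2 zero pivots.
Hence Q is negative semidefinite.

negative semidefinite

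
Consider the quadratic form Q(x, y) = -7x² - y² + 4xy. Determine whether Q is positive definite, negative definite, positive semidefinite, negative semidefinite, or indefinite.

The associated matrix is A = [[-7, 2], [2, -1]].
Row-reducing A symmetrically gives the diagonal entries -7, -3/7.
That gives 2 negative pivots.
Hence Q is negative definite.

negative definite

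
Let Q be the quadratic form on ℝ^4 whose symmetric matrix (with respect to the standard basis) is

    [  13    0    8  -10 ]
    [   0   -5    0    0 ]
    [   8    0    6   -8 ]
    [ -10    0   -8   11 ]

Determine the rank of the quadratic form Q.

Congruent diagonalization of A (simultaneous row and column reduction) yields pivots 13, -5, 14/13, 1/7.
Counting signs: 3 positive, 1 negative.
The rank is the number of nonzero pivots: 4.

4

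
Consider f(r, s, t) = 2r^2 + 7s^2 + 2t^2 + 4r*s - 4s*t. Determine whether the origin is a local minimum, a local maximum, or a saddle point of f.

The Hessian at the origin is H = [[4, 4, 0], [4, 14, -4], [0, -4, 4]].
Symmetric row and column elimination reduces H to a congruent diagonal form with pivots 4, 10, 12/5.
Counting signs: 3 positive.
H is positive definite, so the origin is a strict local minimum.

local minimum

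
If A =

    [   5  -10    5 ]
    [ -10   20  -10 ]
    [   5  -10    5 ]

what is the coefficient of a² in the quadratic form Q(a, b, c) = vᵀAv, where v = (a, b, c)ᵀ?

The coefficient of a² is the diagonal entry A[1,1] = 5.

5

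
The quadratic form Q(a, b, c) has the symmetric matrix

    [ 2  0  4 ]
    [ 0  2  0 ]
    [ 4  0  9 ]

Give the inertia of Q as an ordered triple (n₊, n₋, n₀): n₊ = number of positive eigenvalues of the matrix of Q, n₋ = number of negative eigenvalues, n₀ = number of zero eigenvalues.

Applying the same elementary operations to the rows and columns of A produces a congruent diagonal matrix with entries 2, 2, 1.
That gives 3 positive pivots.

(3, 0, 0)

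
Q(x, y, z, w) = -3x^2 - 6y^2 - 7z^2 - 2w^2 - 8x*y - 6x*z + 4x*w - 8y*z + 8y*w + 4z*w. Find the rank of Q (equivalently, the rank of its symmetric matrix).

The symmetric matrix is A = [[-3, -4, -3, 2], [-4, -6, -4, 4], [-3, -4, -7, 2], [2, 4, 2, -2]].
Congruent diagonalization of A (simultaneous row and column reduction) yields pivots -3, -2/3, -4, 2.
That gives 1 positive, 3 negative pivots.
The rank is the number of nonzero pivots: 4.

4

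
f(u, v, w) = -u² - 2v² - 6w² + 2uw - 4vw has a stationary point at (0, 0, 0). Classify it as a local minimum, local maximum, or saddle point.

The Hessian at the origin is H = [[-2, 0, 2], [0, -4, -4], [2, -4, -12]].
Applying the same elementary operations to the rows and columns of H produces a congruent diagonal matrix with entries -2, -4, -6.
That gives 3 negative pivots.
H is negative definite, so the origin is a strict local maximum.

local maximum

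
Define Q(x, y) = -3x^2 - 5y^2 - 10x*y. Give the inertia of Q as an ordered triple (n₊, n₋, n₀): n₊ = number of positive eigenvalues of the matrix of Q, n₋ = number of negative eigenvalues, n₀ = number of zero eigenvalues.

Write A = [[-3, -5], [-5, -5]].
Applying the same elementary operations to the rows and columns of A produces a congruent diagonal matrix with entries -3, 10/3.
So there are 1 positive, 1 negative pivots.

(1, 1, 0)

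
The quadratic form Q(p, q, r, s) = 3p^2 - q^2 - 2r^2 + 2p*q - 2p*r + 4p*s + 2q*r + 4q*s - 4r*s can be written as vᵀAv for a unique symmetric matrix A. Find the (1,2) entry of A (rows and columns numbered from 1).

1

The coefficient of p·q in Q is 2. For a symmetric A this equals A[1,2] + A[2,1] = 2·A[1,2].
So A[1,2] = 2/2 = 1.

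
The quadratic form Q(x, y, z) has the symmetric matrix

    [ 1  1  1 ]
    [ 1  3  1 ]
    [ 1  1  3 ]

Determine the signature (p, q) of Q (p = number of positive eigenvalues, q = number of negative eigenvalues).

(3, 0)

Congruent diagonalization of A (simultaneous row and column reduction) yields pivots 1, 2, 2.
So there are 3 positive pivots.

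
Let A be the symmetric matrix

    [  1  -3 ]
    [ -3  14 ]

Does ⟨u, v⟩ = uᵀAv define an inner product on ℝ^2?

yes

Leading principal minors: Δ_1 = 1, Δ_2 = 5.
All leading principal minors are positive, so by Sylvester's criterion Q is positive definite.
⟨·,·⟩ is an inner product exactly when A is positive definite.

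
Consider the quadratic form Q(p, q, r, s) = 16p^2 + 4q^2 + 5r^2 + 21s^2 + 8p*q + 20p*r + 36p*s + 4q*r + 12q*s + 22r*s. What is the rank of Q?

3

Write A = [[16, 4, 10, 18], [4, 4, 2, 6], [10, 2, 5, 11], [18, 6, 11, 21]].
Congruent diagonalization of A (simultaneous row and column reduction) yields pivots 16, 3, -4/3, 0.
That gives 2 positive, 1 negative, 1 zero pivots.
The rank is the number of nonzero pivots: 3.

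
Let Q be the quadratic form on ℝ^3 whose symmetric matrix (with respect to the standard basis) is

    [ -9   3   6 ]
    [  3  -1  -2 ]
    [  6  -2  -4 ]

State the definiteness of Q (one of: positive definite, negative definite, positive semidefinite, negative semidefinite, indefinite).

Applying the same elementary operations to the rows and columns of A produces a congruent diagonal matrix with entries -9, 0, 0.
So there are 1 negative, 2 zero pivots.
Hence Q is negative semidefinite.

negative semidefinite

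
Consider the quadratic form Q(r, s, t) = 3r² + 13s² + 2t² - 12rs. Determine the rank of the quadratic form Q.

3

The symmetric matrix is A = [[3, -6, 0], [-6, 13, 0], [0, 0, 2]].
An LDLᵀ factorisation of A has diagonal entries 3, 1, 2.
That gives 3 positive pivots.
The rank is the number of nonzero pivots: 3.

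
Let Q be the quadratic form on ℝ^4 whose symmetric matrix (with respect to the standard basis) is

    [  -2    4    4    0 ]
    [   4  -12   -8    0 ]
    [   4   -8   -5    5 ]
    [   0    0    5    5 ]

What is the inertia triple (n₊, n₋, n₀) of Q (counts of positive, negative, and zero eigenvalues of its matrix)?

(1, 3, 0)

Applying the same elementary operations to the rows and columns of A produces a congruent diagonal matrix with entries -2, -4, 3, -10/3.
That gives 1 positive, 3 negative pivots.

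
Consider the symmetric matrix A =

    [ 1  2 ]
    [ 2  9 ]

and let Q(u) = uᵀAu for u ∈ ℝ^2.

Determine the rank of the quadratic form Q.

Symmetric row and column elimination reduces A to a congruent diagonal form with pivots 1, 5.
That gives 2 positive pivots.
The rank is the number of nonzero pivots: 2.

2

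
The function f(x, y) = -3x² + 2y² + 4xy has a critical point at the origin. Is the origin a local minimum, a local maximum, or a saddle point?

The Hessian at the origin is H = [[-6, 4], [4, 4]].
det H = -6·4 − (4)² = -40 < 0, so H is indefinite.
Therefore the origin is a saddle point.

saddle point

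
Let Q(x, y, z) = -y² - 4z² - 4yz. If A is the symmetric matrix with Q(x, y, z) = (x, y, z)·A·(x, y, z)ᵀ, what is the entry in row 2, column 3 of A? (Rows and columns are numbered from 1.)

-2

The coefficient of y·z in Q is -4. For a symmetric A this equals A[2,3] + A[3,2] = 2·A[2,3].
So A[2,3] = -4/2 = -2.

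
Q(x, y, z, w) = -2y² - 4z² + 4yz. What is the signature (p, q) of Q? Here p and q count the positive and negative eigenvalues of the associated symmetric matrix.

(0, 2)

The symmetric matrix is A = [[0, 0, 0, 0], [0, -2, 2, 0], [0, 2, -4, 0], [0, 0, 0, 0]].
Symmetric row and column elimination reduces A to a congruent diagonal form with pivots 0, -2, -2, 0.
Counting signs: 2 negative, 2 zero.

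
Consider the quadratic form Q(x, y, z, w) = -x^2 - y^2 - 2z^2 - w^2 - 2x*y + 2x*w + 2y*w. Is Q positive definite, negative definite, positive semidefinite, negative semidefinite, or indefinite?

Write A = [[-1, -1, 0, 1], [-1, -1, 0, 1], [0, 0, -2, 0], [1, 1, 0, -1]].
Congruent diagonalization of A (simultaneous row and column reduction) yields pivots -1, 0, -2, 0.
So there are 2 negative, 2 zero pivots.
Hence Q is negative semidefinite.

negative semidefinite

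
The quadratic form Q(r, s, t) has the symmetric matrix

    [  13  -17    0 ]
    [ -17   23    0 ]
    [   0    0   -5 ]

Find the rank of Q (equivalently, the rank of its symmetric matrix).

Row-reducing A symmetrically gives the diagonal entries 13, 10/13, -5.
So there are 2 positive, 1 negative pivots.
The rank is the number of nonzero pivots: 3.

3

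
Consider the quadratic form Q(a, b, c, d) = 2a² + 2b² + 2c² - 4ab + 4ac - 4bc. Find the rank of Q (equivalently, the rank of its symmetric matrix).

1

Write A = [[2, -2, 2, 0], [-2, 2, -2, 0], [2, -2, 2, 0], [0, 0, 0, 0]].
Symmetric row and column elimination reduces A to a congruent diagonal form with pivots 2, 0, 0, 0.
So there are 1 positive, 3 zero pivots.
The rank is the number of nonzero pivots: 1.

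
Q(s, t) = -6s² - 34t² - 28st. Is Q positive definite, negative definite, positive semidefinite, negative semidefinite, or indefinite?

Write A = [[-6, -14], [-14, -34]].
Congruent diagonalization of A (simultaneous row and column reduction) yields pivots -6, -4/3.
That gives 2 negative pivots.
Hence Q is negative definite.

negative definite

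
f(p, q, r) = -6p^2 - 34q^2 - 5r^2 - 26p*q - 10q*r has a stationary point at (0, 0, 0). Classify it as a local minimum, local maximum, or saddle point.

The Hessian at the origin is H = [[-12, -26, 0], [-26, -68, -10], [0, -10, -10]].
Symmetric row and column elimination reduces H to a congruent diagonal form with pivots -12, -35/3, -10/7.
Counting signs: 3 negative.
H is negative definite, so the origin is a strict local maximum.

local maximum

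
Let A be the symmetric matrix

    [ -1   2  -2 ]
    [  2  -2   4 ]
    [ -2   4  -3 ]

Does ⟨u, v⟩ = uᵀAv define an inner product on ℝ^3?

Applying the same elementary operations to the rows and columns of A produces a congruent diagonal matrix with entries -1, 2, 1.
Counting signs: 2 positive, 1 negative.
Hence Q is indefinite.
⟨·,·⟩ is an inner product exactly when A is positive definite.

no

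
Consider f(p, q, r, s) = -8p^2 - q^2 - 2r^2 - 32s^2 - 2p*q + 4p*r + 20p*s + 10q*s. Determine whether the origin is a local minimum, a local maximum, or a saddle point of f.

local maximum

The Hessian at the origin is H = [[-16, -2, 4, 20], [-2, -2, 0, 10], [4, 0, -4, 0], [20, 10, 0, -64]].
Row-reducing H symmetrically gives the diagonal entries -16, -7/4, -20/7, -4.
Counting signs: 4 negative.
H is negative definite, so the origin is a strict local maximum.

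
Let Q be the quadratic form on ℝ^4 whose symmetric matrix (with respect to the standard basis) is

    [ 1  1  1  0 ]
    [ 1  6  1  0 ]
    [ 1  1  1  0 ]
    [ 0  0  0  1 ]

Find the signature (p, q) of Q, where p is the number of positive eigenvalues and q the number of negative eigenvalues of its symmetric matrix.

Symmetric row and column elimination reduces A to a congruent diagonal form with pivots 1, 5, 0, 1.
That gives 3 positive, 1 zero pivots.

(3, 0)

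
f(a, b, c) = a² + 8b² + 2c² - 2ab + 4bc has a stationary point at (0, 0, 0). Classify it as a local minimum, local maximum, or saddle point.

local minimum

The Hessian at the origin is H = [[2, -2, 0], [-2, 16, 4], [0, 4, 4]].
Applying the same elementary operations to the rows and columns of H produces a congruent diagonal matrix with entries 2, 14, 20/7.
Counting signs: 3 positive.
H is positive definite, so the origin is a strict local minimum.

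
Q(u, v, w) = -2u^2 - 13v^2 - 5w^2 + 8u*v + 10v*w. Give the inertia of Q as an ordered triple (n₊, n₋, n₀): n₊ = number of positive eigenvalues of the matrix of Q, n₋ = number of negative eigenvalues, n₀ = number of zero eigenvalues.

Write A = [[-2, 4, 0], [4, -13, 5], [0, 5, -5]].
Row-reducing A symmetrically gives the diagonal entries -2, -5, 0.
That gives 2 negative, 1 zero pivots.

(0, 2, 1)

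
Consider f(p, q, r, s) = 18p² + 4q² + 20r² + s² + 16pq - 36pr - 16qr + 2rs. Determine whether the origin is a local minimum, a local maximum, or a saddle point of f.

local minimum

The Hessian at the origin is H = [[36, 16, -36, 0], [16, 8, -16, 0], [-36, -16, 40, 2], [0, 0, 2, 2]].
Symmetric row and column elimination reduces H to a congruent diagonal form with pivots 36, 8/9, 4, 1.
Counting signs: 4 positive.
H is positive definite, so the origin is a strict local minimum.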